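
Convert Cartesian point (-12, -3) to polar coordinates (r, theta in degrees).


r = sqrt((-12)^2 + (-3)^2) = 12.3693
theta = atan2(-3, -12) = 194.0362 degrees

r = 12.3693, theta = 194.0362 degrees


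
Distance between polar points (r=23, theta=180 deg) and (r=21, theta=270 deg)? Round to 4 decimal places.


d = sqrt(r1^2 + r2^2 - 2*r1*r2*cos(t2-t1))
d = sqrt(23^2 + 21^2 - 2*23*21*cos(270-180)) = 31.1448

31.1448


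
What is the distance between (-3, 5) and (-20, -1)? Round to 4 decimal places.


d = sqrt((-20--3)^2 + (-1-5)^2) = 18.0278

18.0278


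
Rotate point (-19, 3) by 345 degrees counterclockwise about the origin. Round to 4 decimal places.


x' = -19*cos(345) - 3*sin(345) = -17.5761
y' = -19*sin(345) + 3*cos(345) = 7.8153

(-17.5761, 7.8153)


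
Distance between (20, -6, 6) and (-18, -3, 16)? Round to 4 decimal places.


d = sqrt((-18-20)^2 + (-3--6)^2 + (16-6)^2) = 39.4081

39.4081


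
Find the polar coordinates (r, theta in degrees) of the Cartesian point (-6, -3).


r = sqrt((-6)^2 + (-3)^2) = 6.7082
theta = atan2(-3, -6) = 206.5651 degrees

r = 6.7082, theta = 206.5651 degrees


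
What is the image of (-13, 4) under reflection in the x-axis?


Reflection across x-axis: (x, y) -> (x, -y)
(-13, 4) -> (-13, -4)

(-13, -4)


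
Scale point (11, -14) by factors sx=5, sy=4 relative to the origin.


Scaling: (x*sx, y*sy) = (11*5, -14*4) = (55, -56)

(55, -56)


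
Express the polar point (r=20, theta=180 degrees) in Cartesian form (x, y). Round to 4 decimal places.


x = 20 * cos(180) = -20
y = 20 * sin(180) = 0

(-20, 0)


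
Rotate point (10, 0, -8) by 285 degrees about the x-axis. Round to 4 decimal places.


x' = 10
y' = 0*cos(285) - -8*sin(285) = -7.7274
z' = 0*sin(285) + -8*cos(285) = -2.0706

(10, -7.7274, -2.0706)


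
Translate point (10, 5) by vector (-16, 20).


Translation: (x+dx, y+dy) = (10+-16, 5+20) = (-6, 25)

(-6, 25)


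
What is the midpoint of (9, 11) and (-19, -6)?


Midpoint = ((9+-19)/2, (11+-6)/2) = (-5, 2.5)

(-5, 2.5)


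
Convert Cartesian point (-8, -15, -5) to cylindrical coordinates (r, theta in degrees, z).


r = sqrt((-8)^2 + (-15)^2) = 17
theta = atan2(-15, -8) = 241.9275 deg
z = -5

r = 17, theta = 241.9275 deg, z = -5


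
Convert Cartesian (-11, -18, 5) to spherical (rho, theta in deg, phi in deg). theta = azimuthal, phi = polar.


rho = sqrt((-11)^2 + (-18)^2 + 5^2) = 21.6795
theta = atan2(-18, -11) = 238.5704 deg
phi = acos(5/21.6795) = 76.6657 deg

rho = 21.6795, theta = 238.5704 deg, phi = 76.6657 deg


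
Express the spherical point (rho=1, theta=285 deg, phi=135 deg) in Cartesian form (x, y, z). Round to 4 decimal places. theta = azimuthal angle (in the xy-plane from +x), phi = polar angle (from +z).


x = 1 * sin(135) * cos(285) = 0.183
y = 1 * sin(135) * sin(285) = -0.683
z = 1 * cos(135) = -0.7071

(0.183, -0.683, -0.7071)


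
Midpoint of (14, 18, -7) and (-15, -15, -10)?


Midpoint = ((14+-15)/2, (18+-15)/2, (-7+-10)/2) = (-0.5, 1.5, -8.5)

(-0.5, 1.5, -8.5)


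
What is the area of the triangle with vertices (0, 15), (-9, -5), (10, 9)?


Area = |x1(y2-y3) + x2(y3-y1) + x3(y1-y2)| / 2
= |0*(-5-9) + -9*(9-15) + 10*(15--5)| / 2
= 127

127


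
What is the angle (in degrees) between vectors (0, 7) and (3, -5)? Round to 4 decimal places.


dot = 0*3 + 7*-5 = -35
|u| = 7, |v| = 5.831
cos(angle) = -0.8575
angle = 149.0362 degrees

149.0362 degrees


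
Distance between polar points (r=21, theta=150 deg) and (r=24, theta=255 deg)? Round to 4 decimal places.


d = sqrt(r1^2 + r2^2 - 2*r1*r2*cos(t2-t1))
d = sqrt(21^2 + 24^2 - 2*21*24*cos(255-150)) = 35.7476

35.7476


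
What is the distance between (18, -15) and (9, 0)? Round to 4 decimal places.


d = sqrt((9-18)^2 + (0--15)^2) = 17.4929

17.4929


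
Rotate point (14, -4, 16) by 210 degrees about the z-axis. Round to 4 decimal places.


x' = 14*cos(210) - -4*sin(210) = -14.1244
y' = 14*sin(210) + -4*cos(210) = -3.5359
z' = 16

(-14.1244, -3.5359, 16)


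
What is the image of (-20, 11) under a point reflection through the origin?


Reflection through origin: (x, y) -> (-x, -y)
(-20, 11) -> (20, -11)

(20, -11)


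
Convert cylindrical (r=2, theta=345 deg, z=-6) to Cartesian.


x = 2 * cos(345) = 1.9319
y = 2 * sin(345) = -0.5176
z = -6

(1.9319, -0.5176, -6)


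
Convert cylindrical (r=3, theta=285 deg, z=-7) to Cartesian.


x = 3 * cos(285) = 0.7765
y = 3 * sin(285) = -2.8978
z = -7

(0.7765, -2.8978, -7)


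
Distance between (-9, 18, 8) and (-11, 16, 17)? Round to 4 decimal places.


d = sqrt((-11--9)^2 + (16-18)^2 + (17-8)^2) = 9.434

9.434


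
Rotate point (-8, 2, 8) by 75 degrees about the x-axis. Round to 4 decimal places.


x' = -8
y' = 2*cos(75) - 8*sin(75) = -7.2098
z' = 2*sin(75) + 8*cos(75) = 4.0024

(-8, -7.2098, 4.0024)


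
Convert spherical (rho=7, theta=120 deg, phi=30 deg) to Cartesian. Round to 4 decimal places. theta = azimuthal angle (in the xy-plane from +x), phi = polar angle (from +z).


x = 7 * sin(30) * cos(120) = -1.75
y = 7 * sin(30) * sin(120) = 3.0311
z = 7 * cos(30) = 6.0622

(-1.75, 3.0311, 6.0622)


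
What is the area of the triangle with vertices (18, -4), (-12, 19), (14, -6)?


Area = |x1(y2-y3) + x2(y3-y1) + x3(y1-y2)| / 2
= |18*(19--6) + -12*(-6--4) + 14*(-4-19)| / 2
= 76

76


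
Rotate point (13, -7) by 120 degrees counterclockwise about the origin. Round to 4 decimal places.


x' = 13*cos(120) - -7*sin(120) = -0.4378
y' = 13*sin(120) + -7*cos(120) = 14.7583

(-0.4378, 14.7583)


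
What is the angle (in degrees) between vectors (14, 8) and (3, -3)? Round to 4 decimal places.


dot = 14*3 + 8*-3 = 18
|u| = 16.1245, |v| = 4.2426
cos(angle) = 0.2631
angle = 74.7449 degrees

74.7449 degrees


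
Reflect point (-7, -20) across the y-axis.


Reflection across y-axis: (x, y) -> (-x, y)
(-7, -20) -> (7, -20)

(7, -20)


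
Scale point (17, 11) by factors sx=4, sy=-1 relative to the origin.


Scaling: (x*sx, y*sy) = (17*4, 11*-1) = (68, -11)

(68, -11)


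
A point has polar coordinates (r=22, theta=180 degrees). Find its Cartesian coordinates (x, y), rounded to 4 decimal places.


x = 22 * cos(180) = -22
y = 22 * sin(180) = 0

(-22, 0)


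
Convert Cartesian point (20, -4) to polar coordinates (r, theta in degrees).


r = sqrt(20^2 + (-4)^2) = 20.3961
theta = atan2(-4, 20) = 348.6901 degrees

r = 20.3961, theta = 348.6901 degrees


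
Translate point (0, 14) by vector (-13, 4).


Translation: (x+dx, y+dy) = (0+-13, 14+4) = (-13, 18)

(-13, 18)


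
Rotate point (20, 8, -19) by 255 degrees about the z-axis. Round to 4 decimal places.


x' = 20*cos(255) - 8*sin(255) = 2.551
y' = 20*sin(255) + 8*cos(255) = -21.3891
z' = -19

(2.551, -21.3891, -19)


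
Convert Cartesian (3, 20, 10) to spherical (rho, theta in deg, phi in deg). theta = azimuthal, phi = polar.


rho = sqrt(3^2 + 20^2 + 10^2) = 22.561
theta = atan2(20, 3) = 81.4692 deg
phi = acos(10/22.561) = 63.6891 deg

rho = 22.561, theta = 81.4692 deg, phi = 63.6891 deg


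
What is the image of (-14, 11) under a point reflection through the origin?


Reflection through origin: (x, y) -> (-x, -y)
(-14, 11) -> (14, -11)

(14, -11)


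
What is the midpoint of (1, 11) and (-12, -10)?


Midpoint = ((1+-12)/2, (11+-10)/2) = (-5.5, 0.5)

(-5.5, 0.5)


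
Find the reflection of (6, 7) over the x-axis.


Reflection across x-axis: (x, y) -> (x, -y)
(6, 7) -> (6, -7)

(6, -7)


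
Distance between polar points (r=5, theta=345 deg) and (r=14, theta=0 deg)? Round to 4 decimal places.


d = sqrt(r1^2 + r2^2 - 2*r1*r2*cos(t2-t1))
d = sqrt(5^2 + 14^2 - 2*5*14*cos(0-345)) = 9.2612

9.2612


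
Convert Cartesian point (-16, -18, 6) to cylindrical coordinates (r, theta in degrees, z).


r = sqrt((-16)^2 + (-18)^2) = 24.0832
theta = atan2(-18, -16) = 228.3665 deg
z = 6

r = 24.0832, theta = 228.3665 deg, z = 6


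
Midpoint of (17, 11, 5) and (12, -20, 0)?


Midpoint = ((17+12)/2, (11+-20)/2, (5+0)/2) = (14.5, -4.5, 2.5)

(14.5, -4.5, 2.5)


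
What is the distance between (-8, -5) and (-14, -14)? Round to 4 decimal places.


d = sqrt((-14--8)^2 + (-14--5)^2) = 10.8167

10.8167


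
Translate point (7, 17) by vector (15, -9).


Translation: (x+dx, y+dy) = (7+15, 17+-9) = (22, 8)

(22, 8)


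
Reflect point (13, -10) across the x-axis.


Reflection across x-axis: (x, y) -> (x, -y)
(13, -10) -> (13, 10)

(13, 10)


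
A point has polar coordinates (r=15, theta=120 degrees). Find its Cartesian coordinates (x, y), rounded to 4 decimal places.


x = 15 * cos(120) = -7.5
y = 15 * sin(120) = 12.9904

(-7.5, 12.9904)


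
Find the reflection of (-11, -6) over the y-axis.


Reflection across y-axis: (x, y) -> (-x, y)
(-11, -6) -> (11, -6)

(11, -6)


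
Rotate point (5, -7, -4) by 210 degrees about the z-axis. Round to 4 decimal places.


x' = 5*cos(210) - -7*sin(210) = -7.8301
y' = 5*sin(210) + -7*cos(210) = 3.5622
z' = -4

(-7.8301, 3.5622, -4)


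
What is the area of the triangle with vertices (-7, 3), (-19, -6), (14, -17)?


Area = |x1(y2-y3) + x2(y3-y1) + x3(y1-y2)| / 2
= |-7*(-6--17) + -19*(-17-3) + 14*(3--6)| / 2
= 214.5

214.5


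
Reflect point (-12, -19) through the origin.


Reflection through origin: (x, y) -> (-x, -y)
(-12, -19) -> (12, 19)

(12, 19)


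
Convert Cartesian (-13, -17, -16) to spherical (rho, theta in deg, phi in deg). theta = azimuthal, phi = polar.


rho = sqrt((-13)^2 + (-17)^2 + (-16)^2) = 26.7208
theta = atan2(-17, -13) = 232.5946 deg
phi = acos(-16/26.7208) = 126.7829 deg

rho = 26.7208, theta = 232.5946 deg, phi = 126.7829 deg


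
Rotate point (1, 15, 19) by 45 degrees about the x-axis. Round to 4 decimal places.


x' = 1
y' = 15*cos(45) - 19*sin(45) = -2.8284
z' = 15*sin(45) + 19*cos(45) = 24.0416

(1, -2.8284, 24.0416)


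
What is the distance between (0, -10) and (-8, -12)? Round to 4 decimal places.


d = sqrt((-8-0)^2 + (-12--10)^2) = 8.2462

8.2462


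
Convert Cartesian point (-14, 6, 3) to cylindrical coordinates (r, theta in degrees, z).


r = sqrt((-14)^2 + 6^2) = 15.2315
theta = atan2(6, -14) = 156.8014 deg
z = 3

r = 15.2315, theta = 156.8014 deg, z = 3


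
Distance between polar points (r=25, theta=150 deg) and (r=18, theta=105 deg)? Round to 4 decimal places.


d = sqrt(r1^2 + r2^2 - 2*r1*r2*cos(t2-t1))
d = sqrt(25^2 + 18^2 - 2*25*18*cos(105-150)) = 17.6806

17.6806


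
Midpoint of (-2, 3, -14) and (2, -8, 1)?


Midpoint = ((-2+2)/2, (3+-8)/2, (-14+1)/2) = (0, -2.5, -6.5)

(0, -2.5, -6.5)


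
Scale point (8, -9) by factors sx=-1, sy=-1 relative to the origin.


Scaling: (x*sx, y*sy) = (8*-1, -9*-1) = (-8, 9)

(-8, 9)


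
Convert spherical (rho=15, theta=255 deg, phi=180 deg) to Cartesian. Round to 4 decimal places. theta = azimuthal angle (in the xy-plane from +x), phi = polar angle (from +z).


x = 15 * sin(180) * cos(255) = 0
y = 15 * sin(180) * sin(255) = 0
z = 15 * cos(180) = -15

(0, 0, -15)


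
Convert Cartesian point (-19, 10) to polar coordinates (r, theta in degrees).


r = sqrt((-19)^2 + 10^2) = 21.4709
theta = atan2(10, -19) = 152.2415 degrees

r = 21.4709, theta = 152.2415 degrees


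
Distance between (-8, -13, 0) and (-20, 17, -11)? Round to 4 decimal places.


d = sqrt((-20--8)^2 + (17--13)^2 + (-11-0)^2) = 34.1321

34.1321


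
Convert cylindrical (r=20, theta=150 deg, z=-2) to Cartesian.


x = 20 * cos(150) = -17.3205
y = 20 * sin(150) = 10
z = -2

(-17.3205, 10, -2)


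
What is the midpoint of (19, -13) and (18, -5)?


Midpoint = ((19+18)/2, (-13+-5)/2) = (18.5, -9)

(18.5, -9)


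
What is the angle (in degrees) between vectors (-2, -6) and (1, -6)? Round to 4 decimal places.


dot = -2*1 + -6*-6 = 34
|u| = 6.3246, |v| = 6.0828
cos(angle) = 0.8838
angle = 27.8973 degrees

27.8973 degrees


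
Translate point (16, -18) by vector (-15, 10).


Translation: (x+dx, y+dy) = (16+-15, -18+10) = (1, -8)

(1, -8)


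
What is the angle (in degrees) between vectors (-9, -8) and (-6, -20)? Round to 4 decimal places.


dot = -9*-6 + -8*-20 = 214
|u| = 12.0416, |v| = 20.8806
cos(angle) = 0.8511
angle = 31.6672 degrees

31.6672 degrees


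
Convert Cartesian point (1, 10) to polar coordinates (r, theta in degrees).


r = sqrt(1^2 + 10^2) = 10.0499
theta = atan2(10, 1) = 84.2894 degrees

r = 10.0499, theta = 84.2894 degrees


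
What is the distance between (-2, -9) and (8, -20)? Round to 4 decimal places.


d = sqrt((8--2)^2 + (-20--9)^2) = 14.8661

14.8661


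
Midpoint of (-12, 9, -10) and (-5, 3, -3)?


Midpoint = ((-12+-5)/2, (9+3)/2, (-10+-3)/2) = (-8.5, 6, -6.5)

(-8.5, 6, -6.5)


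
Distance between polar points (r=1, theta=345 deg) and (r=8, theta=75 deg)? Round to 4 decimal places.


d = sqrt(r1^2 + r2^2 - 2*r1*r2*cos(t2-t1))
d = sqrt(1^2 + 8^2 - 2*1*8*cos(75-345)) = 8.0623

8.0623


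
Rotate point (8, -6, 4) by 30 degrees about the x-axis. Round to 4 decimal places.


x' = 8
y' = -6*cos(30) - 4*sin(30) = -7.1962
z' = -6*sin(30) + 4*cos(30) = 0.4641

(8, -7.1962, 0.4641)


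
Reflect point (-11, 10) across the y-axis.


Reflection across y-axis: (x, y) -> (-x, y)
(-11, 10) -> (11, 10)

(11, 10)


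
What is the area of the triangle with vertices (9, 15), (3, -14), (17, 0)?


Area = |x1(y2-y3) + x2(y3-y1) + x3(y1-y2)| / 2
= |9*(-14-0) + 3*(0-15) + 17*(15--14)| / 2
= 161

161


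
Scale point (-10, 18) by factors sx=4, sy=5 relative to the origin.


Scaling: (x*sx, y*sy) = (-10*4, 18*5) = (-40, 90)

(-40, 90)


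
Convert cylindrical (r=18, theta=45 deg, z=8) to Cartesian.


x = 18 * cos(45) = 12.7279
y = 18 * sin(45) = 12.7279
z = 8

(12.7279, 12.7279, 8)


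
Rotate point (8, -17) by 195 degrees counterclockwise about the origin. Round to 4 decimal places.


x' = 8*cos(195) - -17*sin(195) = -12.1273
y' = 8*sin(195) + -17*cos(195) = 14.3502

(-12.1273, 14.3502)


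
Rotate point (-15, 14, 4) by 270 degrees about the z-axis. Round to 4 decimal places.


x' = -15*cos(270) - 14*sin(270) = 14
y' = -15*sin(270) + 14*cos(270) = 15
z' = 4

(14, 15, 4)


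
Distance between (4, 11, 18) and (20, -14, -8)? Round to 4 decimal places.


d = sqrt((20-4)^2 + (-14-11)^2 + (-8-18)^2) = 39.4588

39.4588


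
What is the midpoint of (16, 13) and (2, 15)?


Midpoint = ((16+2)/2, (13+15)/2) = (9, 14)

(9, 14)


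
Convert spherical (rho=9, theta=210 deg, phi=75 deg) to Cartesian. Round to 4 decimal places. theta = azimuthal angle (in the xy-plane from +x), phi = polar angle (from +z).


x = 9 * sin(75) * cos(210) = -7.5286
y = 9 * sin(75) * sin(210) = -4.3467
z = 9 * cos(75) = 2.3294

(-7.5286, -4.3467, 2.3294)


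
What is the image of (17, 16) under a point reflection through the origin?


Reflection through origin: (x, y) -> (-x, -y)
(17, 16) -> (-17, -16)

(-17, -16)


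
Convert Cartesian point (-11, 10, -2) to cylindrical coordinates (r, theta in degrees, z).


r = sqrt((-11)^2 + 10^2) = 14.8661
theta = atan2(10, -11) = 137.7263 deg
z = -2

r = 14.8661, theta = 137.7263 deg, z = -2


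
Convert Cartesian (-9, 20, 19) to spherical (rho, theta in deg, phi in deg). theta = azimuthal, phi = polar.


rho = sqrt((-9)^2 + 20^2 + 19^2) = 29.0172
theta = atan2(20, -9) = 114.2277 deg
phi = acos(19/29.0172) = 49.0968 deg

rho = 29.0172, theta = 114.2277 deg, phi = 49.0968 deg


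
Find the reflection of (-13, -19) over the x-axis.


Reflection across x-axis: (x, y) -> (x, -y)
(-13, -19) -> (-13, 19)

(-13, 19)


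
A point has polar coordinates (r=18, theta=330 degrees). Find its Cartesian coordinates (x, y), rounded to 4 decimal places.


x = 18 * cos(330) = 15.5885
y = 18 * sin(330) = -9

(15.5885, -9)


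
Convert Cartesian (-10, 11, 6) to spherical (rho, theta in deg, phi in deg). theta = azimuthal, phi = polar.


rho = sqrt((-10)^2 + 11^2 + 6^2) = 16.0312
theta = atan2(11, -10) = 132.2737 deg
phi = acos(6/16.0312) = 68.0208 deg

rho = 16.0312, theta = 132.2737 deg, phi = 68.0208 deg


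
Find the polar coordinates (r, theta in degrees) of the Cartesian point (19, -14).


r = sqrt(19^2 + (-14)^2) = 23.6008
theta = atan2(-14, 19) = 323.6156 degrees

r = 23.6008, theta = 323.6156 degrees


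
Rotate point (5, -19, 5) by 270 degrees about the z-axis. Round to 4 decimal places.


x' = 5*cos(270) - -19*sin(270) = -19
y' = 5*sin(270) + -19*cos(270) = -5
z' = 5

(-19, -5, 5)


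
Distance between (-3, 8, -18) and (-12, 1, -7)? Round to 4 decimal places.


d = sqrt((-12--3)^2 + (1-8)^2 + (-7--18)^2) = 15.843

15.843


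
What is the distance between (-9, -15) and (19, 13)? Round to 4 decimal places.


d = sqrt((19--9)^2 + (13--15)^2) = 39.598

39.598


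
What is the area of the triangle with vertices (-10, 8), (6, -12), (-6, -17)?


Area = |x1(y2-y3) + x2(y3-y1) + x3(y1-y2)| / 2
= |-10*(-12--17) + 6*(-17-8) + -6*(8--12)| / 2
= 160

160


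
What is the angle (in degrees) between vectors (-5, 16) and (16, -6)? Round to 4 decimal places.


dot = -5*16 + 16*-6 = -176
|u| = 16.7631, |v| = 17.088
cos(angle) = -0.6144
angle = 127.9101 degrees

127.9101 degrees


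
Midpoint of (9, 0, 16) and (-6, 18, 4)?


Midpoint = ((9+-6)/2, (0+18)/2, (16+4)/2) = (1.5, 9, 10)

(1.5, 9, 10)


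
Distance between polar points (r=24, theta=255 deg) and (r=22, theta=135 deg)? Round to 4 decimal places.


d = sqrt(r1^2 + r2^2 - 2*r1*r2*cos(t2-t1))
d = sqrt(24^2 + 22^2 - 2*24*22*cos(135-255)) = 39.8497

39.8497


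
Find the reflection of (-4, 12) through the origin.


Reflection through origin: (x, y) -> (-x, -y)
(-4, 12) -> (4, -12)

(4, -12)


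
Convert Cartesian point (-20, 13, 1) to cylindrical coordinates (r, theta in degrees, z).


r = sqrt((-20)^2 + 13^2) = 23.8537
theta = atan2(13, -20) = 146.9761 deg
z = 1

r = 23.8537, theta = 146.9761 deg, z = 1


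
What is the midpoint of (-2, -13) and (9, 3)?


Midpoint = ((-2+9)/2, (-13+3)/2) = (3.5, -5)

(3.5, -5)


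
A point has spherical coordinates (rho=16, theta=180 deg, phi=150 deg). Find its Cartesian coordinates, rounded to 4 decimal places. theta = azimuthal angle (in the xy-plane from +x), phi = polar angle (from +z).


x = 16 * sin(150) * cos(180) = -8
y = 16 * sin(150) * sin(180) = 0
z = 16 * cos(150) = -13.8564

(-8, 0, -13.8564)


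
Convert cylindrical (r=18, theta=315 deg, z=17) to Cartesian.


x = 18 * cos(315) = 12.7279
y = 18 * sin(315) = -12.7279
z = 17

(12.7279, -12.7279, 17)


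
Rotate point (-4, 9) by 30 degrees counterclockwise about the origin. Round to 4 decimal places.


x' = -4*cos(30) - 9*sin(30) = -7.9641
y' = -4*sin(30) + 9*cos(30) = 5.7942

(-7.9641, 5.7942)


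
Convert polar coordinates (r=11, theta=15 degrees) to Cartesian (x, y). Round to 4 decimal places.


x = 11 * cos(15) = 10.6252
y = 11 * sin(15) = 2.847

(10.6252, 2.847)


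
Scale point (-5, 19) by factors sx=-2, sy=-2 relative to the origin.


Scaling: (x*sx, y*sy) = (-5*-2, 19*-2) = (10, -38)

(10, -38)


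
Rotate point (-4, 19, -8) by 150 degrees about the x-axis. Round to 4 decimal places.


x' = -4
y' = 19*cos(150) - -8*sin(150) = -12.4545
z' = 19*sin(150) + -8*cos(150) = 16.4282

(-4, -12.4545, 16.4282)


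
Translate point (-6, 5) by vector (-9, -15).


Translation: (x+dx, y+dy) = (-6+-9, 5+-15) = (-15, -10)

(-15, -10)


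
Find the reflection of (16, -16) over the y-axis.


Reflection across y-axis: (x, y) -> (-x, y)
(16, -16) -> (-16, -16)

(-16, -16)


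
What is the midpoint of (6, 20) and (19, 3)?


Midpoint = ((6+19)/2, (20+3)/2) = (12.5, 11.5)

(12.5, 11.5)


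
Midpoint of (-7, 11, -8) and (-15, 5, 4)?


Midpoint = ((-7+-15)/2, (11+5)/2, (-8+4)/2) = (-11, 8, -2)

(-11, 8, -2)


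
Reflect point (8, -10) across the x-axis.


Reflection across x-axis: (x, y) -> (x, -y)
(8, -10) -> (8, 10)

(8, 10)


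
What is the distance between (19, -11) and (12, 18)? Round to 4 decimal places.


d = sqrt((12-19)^2 + (18--11)^2) = 29.8329

29.8329


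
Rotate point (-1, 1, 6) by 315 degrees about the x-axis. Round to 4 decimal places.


x' = -1
y' = 1*cos(315) - 6*sin(315) = 4.9497
z' = 1*sin(315) + 6*cos(315) = 3.5355

(-1, 4.9497, 3.5355)


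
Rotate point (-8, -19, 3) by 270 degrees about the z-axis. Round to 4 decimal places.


x' = -8*cos(270) - -19*sin(270) = -19
y' = -8*sin(270) + -19*cos(270) = 8
z' = 3

(-19, 8, 3)


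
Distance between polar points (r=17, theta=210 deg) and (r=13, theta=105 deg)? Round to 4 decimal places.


d = sqrt(r1^2 + r2^2 - 2*r1*r2*cos(t2-t1))
d = sqrt(17^2 + 13^2 - 2*17*13*cos(105-210)) = 23.9248

23.9248


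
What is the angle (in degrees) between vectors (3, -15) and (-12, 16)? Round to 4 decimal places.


dot = 3*-12 + -15*16 = -276
|u| = 15.2971, |v| = 20
cos(angle) = -0.9021
angle = 154.44 degrees

154.44 degrees


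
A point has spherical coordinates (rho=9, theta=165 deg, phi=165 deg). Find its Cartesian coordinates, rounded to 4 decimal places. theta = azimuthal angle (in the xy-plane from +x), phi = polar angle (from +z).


x = 9 * sin(165) * cos(165) = -2.25
y = 9 * sin(165) * sin(165) = 0.6029
z = 9 * cos(165) = -8.6933

(-2.25, 0.6029, -8.6933)


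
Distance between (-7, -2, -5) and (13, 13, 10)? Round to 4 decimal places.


d = sqrt((13--7)^2 + (13--2)^2 + (10--5)^2) = 29.1548

29.1548


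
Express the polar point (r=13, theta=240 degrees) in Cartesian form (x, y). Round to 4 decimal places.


x = 13 * cos(240) = -6.5
y = 13 * sin(240) = -11.2583

(-6.5, -11.2583)


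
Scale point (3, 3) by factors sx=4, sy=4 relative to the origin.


Scaling: (x*sx, y*sy) = (3*4, 3*4) = (12, 12)

(12, 12)


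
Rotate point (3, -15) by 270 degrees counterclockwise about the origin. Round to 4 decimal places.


x' = 3*cos(270) - -15*sin(270) = -15
y' = 3*sin(270) + -15*cos(270) = -3

(-15, -3)


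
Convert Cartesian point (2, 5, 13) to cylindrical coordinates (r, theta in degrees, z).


r = sqrt(2^2 + 5^2) = 5.3852
theta = atan2(5, 2) = 68.1986 deg
z = 13

r = 5.3852, theta = 68.1986 deg, z = 13


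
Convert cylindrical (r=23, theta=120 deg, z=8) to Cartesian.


x = 23 * cos(120) = -11.5
y = 23 * sin(120) = 19.9186
z = 8

(-11.5, 19.9186, 8)


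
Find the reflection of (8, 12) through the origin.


Reflection through origin: (x, y) -> (-x, -y)
(8, 12) -> (-8, -12)

(-8, -12)


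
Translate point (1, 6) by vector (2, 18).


Translation: (x+dx, y+dy) = (1+2, 6+18) = (3, 24)

(3, 24)


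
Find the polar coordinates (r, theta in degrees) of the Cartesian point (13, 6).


r = sqrt(13^2 + 6^2) = 14.3178
theta = atan2(6, 13) = 24.7751 degrees

r = 14.3178, theta = 24.7751 degrees


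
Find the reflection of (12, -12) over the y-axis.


Reflection across y-axis: (x, y) -> (-x, y)
(12, -12) -> (-12, -12)

(-12, -12)


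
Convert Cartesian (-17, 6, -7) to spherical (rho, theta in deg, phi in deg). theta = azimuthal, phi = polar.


rho = sqrt((-17)^2 + 6^2 + (-7)^2) = 19.3391
theta = atan2(6, -17) = 160.56 deg
phi = acos(-7/19.3391) = 111.2207 deg

rho = 19.3391, theta = 160.56 deg, phi = 111.2207 deg


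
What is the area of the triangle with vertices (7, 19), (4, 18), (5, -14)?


Area = |x1(y2-y3) + x2(y3-y1) + x3(y1-y2)| / 2
= |7*(18--14) + 4*(-14-19) + 5*(19-18)| / 2
= 48.5

48.5


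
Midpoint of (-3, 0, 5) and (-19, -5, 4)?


Midpoint = ((-3+-19)/2, (0+-5)/2, (5+4)/2) = (-11, -2.5, 4.5)

(-11, -2.5, 4.5)


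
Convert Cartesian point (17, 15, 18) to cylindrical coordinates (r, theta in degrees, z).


r = sqrt(17^2 + 15^2) = 22.6716
theta = atan2(15, 17) = 41.4237 deg
z = 18

r = 22.6716, theta = 41.4237 deg, z = 18


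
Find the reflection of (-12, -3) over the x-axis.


Reflection across x-axis: (x, y) -> (x, -y)
(-12, -3) -> (-12, 3)

(-12, 3)


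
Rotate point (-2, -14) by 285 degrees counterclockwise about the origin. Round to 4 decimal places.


x' = -2*cos(285) - -14*sin(285) = -14.0406
y' = -2*sin(285) + -14*cos(285) = -1.6916

(-14.0406, -1.6916)


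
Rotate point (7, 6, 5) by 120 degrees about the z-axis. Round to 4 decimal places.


x' = 7*cos(120) - 6*sin(120) = -8.6962
y' = 7*sin(120) + 6*cos(120) = 3.0622
z' = 5

(-8.6962, 3.0622, 5)


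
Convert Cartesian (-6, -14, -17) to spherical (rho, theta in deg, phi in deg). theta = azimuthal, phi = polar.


rho = sqrt((-6)^2 + (-14)^2 + (-17)^2) = 22.8254
theta = atan2(-14, -6) = 246.8014 deg
phi = acos(-17/22.8254) = 138.1405 deg

rho = 22.8254, theta = 246.8014 deg, phi = 138.1405 deg


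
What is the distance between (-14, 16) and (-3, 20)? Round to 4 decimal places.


d = sqrt((-3--14)^2 + (20-16)^2) = 11.7047

11.7047


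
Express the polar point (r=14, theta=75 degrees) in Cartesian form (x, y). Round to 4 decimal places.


x = 14 * cos(75) = 3.6235
y = 14 * sin(75) = 13.523

(3.6235, 13.523)


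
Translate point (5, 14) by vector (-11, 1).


Translation: (x+dx, y+dy) = (5+-11, 14+1) = (-6, 15)

(-6, 15)


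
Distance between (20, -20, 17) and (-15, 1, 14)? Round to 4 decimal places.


d = sqrt((-15-20)^2 + (1--20)^2 + (14-17)^2) = 40.9268

40.9268


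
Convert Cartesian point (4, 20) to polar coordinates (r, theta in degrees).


r = sqrt(4^2 + 20^2) = 20.3961
theta = atan2(20, 4) = 78.6901 degrees

r = 20.3961, theta = 78.6901 degrees


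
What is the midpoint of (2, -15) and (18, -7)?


Midpoint = ((2+18)/2, (-15+-7)/2) = (10, -11)

(10, -11)


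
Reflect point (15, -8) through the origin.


Reflection through origin: (x, y) -> (-x, -y)
(15, -8) -> (-15, 8)

(-15, 8)


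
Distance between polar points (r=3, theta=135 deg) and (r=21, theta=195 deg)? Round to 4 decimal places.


d = sqrt(r1^2 + r2^2 - 2*r1*r2*cos(t2-t1))
d = sqrt(3^2 + 21^2 - 2*3*21*cos(195-135)) = 19.6723

19.6723


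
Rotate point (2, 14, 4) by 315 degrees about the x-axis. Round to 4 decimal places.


x' = 2
y' = 14*cos(315) - 4*sin(315) = 12.7279
z' = 14*sin(315) + 4*cos(315) = -7.0711

(2, 12.7279, -7.0711)


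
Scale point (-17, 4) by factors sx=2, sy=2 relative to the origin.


Scaling: (x*sx, y*sy) = (-17*2, 4*2) = (-34, 8)

(-34, 8)


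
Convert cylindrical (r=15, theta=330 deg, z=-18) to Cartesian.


x = 15 * cos(330) = 12.9904
y = 15 * sin(330) = -7.5
z = -18

(12.9904, -7.5, -18)


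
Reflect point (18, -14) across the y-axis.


Reflection across y-axis: (x, y) -> (-x, y)
(18, -14) -> (-18, -14)

(-18, -14)


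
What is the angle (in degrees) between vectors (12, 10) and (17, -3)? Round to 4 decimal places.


dot = 12*17 + 10*-3 = 174
|u| = 15.6205, |v| = 17.2627
cos(angle) = 0.6453
angle = 49.8136 degrees

49.8136 degrees


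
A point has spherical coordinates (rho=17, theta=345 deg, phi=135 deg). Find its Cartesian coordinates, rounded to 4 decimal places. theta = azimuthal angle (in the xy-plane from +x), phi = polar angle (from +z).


x = 17 * sin(135) * cos(345) = 11.6112
y = 17 * sin(135) * sin(345) = -3.1112
z = 17 * cos(135) = -12.0208

(11.6112, -3.1112, -12.0208)


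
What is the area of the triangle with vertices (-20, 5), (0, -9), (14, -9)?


Area = |x1(y2-y3) + x2(y3-y1) + x3(y1-y2)| / 2
= |-20*(-9--9) + 0*(-9-5) + 14*(5--9)| / 2
= 98

98


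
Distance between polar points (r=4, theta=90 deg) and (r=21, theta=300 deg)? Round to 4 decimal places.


d = sqrt(r1^2 + r2^2 - 2*r1*r2*cos(t2-t1))
d = sqrt(4^2 + 21^2 - 2*4*21*cos(300-90)) = 24.5457

24.5457


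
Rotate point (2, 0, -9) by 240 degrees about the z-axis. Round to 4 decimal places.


x' = 2*cos(240) - 0*sin(240) = -1
y' = 2*sin(240) + 0*cos(240) = -1.7321
z' = -9

(-1, -1.7321, -9)


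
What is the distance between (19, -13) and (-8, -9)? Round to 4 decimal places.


d = sqrt((-8-19)^2 + (-9--13)^2) = 27.2947

27.2947


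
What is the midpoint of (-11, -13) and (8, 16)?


Midpoint = ((-11+8)/2, (-13+16)/2) = (-1.5, 1.5)

(-1.5, 1.5)


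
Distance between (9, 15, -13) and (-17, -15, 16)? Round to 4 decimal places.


d = sqrt((-17-9)^2 + (-15-15)^2 + (16--13)^2) = 49.163

49.163


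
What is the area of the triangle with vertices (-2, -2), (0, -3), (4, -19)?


Area = |x1(y2-y3) + x2(y3-y1) + x3(y1-y2)| / 2
= |-2*(-3--19) + 0*(-19--2) + 4*(-2--3)| / 2
= 14

14


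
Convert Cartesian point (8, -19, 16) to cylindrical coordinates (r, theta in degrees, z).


r = sqrt(8^2 + (-19)^2) = 20.6155
theta = atan2(-19, 8) = 292.8337 deg
z = 16

r = 20.6155, theta = 292.8337 deg, z = 16


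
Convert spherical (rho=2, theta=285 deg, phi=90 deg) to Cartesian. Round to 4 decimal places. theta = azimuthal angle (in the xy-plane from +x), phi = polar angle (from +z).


x = 2 * sin(90) * cos(285) = 0.5176
y = 2 * sin(90) * sin(285) = -1.9319
z = 2 * cos(90) = 0

(0.5176, -1.9319, 0)


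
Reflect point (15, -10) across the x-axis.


Reflection across x-axis: (x, y) -> (x, -y)
(15, -10) -> (15, 10)

(15, 10)


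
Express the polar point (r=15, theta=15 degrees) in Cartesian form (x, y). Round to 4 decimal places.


x = 15 * cos(15) = 14.4889
y = 15 * sin(15) = 3.8823

(14.4889, 3.8823)


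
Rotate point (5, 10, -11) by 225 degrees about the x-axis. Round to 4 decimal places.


x' = 5
y' = 10*cos(225) - -11*sin(225) = -14.8492
z' = 10*sin(225) + -11*cos(225) = 0.7071

(5, -14.8492, 0.7071)


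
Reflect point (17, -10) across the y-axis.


Reflection across y-axis: (x, y) -> (-x, y)
(17, -10) -> (-17, -10)

(-17, -10)


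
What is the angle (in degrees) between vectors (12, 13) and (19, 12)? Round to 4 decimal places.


dot = 12*19 + 13*12 = 384
|u| = 17.6918, |v| = 22.4722
cos(angle) = 0.9659
angle = 15.015 degrees

15.015 degrees


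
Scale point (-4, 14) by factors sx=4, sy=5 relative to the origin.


Scaling: (x*sx, y*sy) = (-4*4, 14*5) = (-16, 70)

(-16, 70)


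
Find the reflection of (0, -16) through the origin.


Reflection through origin: (x, y) -> (-x, -y)
(0, -16) -> (0, 16)

(0, 16)


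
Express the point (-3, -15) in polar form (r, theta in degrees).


r = sqrt((-3)^2 + (-15)^2) = 15.2971
theta = atan2(-15, -3) = 258.6901 degrees

r = 15.2971, theta = 258.6901 degrees


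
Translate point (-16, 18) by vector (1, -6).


Translation: (x+dx, y+dy) = (-16+1, 18+-6) = (-15, 12)

(-15, 12)


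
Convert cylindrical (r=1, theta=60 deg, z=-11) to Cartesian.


x = 1 * cos(60) = 0.5
y = 1 * sin(60) = 0.866
z = -11

(0.5, 0.866, -11)


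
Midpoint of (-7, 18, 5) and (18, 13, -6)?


Midpoint = ((-7+18)/2, (18+13)/2, (5+-6)/2) = (5.5, 15.5, -0.5)

(5.5, 15.5, -0.5)


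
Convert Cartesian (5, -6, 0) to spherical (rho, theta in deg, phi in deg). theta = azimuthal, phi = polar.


rho = sqrt(5^2 + (-6)^2 + 0^2) = 7.8102
theta = atan2(-6, 5) = 309.8056 deg
phi = acos(0/7.8102) = 90 deg

rho = 7.8102, theta = 309.8056 deg, phi = 90 deg


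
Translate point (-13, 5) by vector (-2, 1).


Translation: (x+dx, y+dy) = (-13+-2, 5+1) = (-15, 6)

(-15, 6)


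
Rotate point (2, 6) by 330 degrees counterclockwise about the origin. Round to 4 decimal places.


x' = 2*cos(330) - 6*sin(330) = 4.7321
y' = 2*sin(330) + 6*cos(330) = 4.1962

(4.7321, 4.1962)


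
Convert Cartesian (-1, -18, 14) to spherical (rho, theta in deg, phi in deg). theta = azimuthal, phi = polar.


rho = sqrt((-1)^2 + (-18)^2 + 14^2) = 22.8254
theta = atan2(-18, -1) = 266.8202 deg
phi = acos(14/22.8254) = 52.1678 deg

rho = 22.8254, theta = 266.8202 deg, phi = 52.1678 deg


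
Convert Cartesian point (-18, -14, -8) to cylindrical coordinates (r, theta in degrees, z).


r = sqrt((-18)^2 + (-14)^2) = 22.8035
theta = atan2(-14, -18) = 217.875 deg
z = -8

r = 22.8035, theta = 217.875 deg, z = -8


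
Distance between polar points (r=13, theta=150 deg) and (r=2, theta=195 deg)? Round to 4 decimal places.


d = sqrt(r1^2 + r2^2 - 2*r1*r2*cos(t2-t1))
d = sqrt(13^2 + 2^2 - 2*13*2*cos(195-150)) = 11.6718

11.6718


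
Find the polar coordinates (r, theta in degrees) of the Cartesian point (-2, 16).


r = sqrt((-2)^2 + 16^2) = 16.1245
theta = atan2(16, -2) = 97.125 degrees

r = 16.1245, theta = 97.125 degrees


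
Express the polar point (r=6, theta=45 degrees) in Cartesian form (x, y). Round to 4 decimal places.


x = 6 * cos(45) = 4.2426
y = 6 * sin(45) = 4.2426

(4.2426, 4.2426)


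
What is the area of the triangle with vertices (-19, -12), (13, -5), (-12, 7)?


Area = |x1(y2-y3) + x2(y3-y1) + x3(y1-y2)| / 2
= |-19*(-5-7) + 13*(7--12) + -12*(-12--5)| / 2
= 279.5

279.5


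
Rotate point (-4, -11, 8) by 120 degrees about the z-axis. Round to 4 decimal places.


x' = -4*cos(120) - -11*sin(120) = 11.5263
y' = -4*sin(120) + -11*cos(120) = 2.0359
z' = 8

(11.5263, 2.0359, 8)


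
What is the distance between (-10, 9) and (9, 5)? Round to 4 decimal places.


d = sqrt((9--10)^2 + (5-9)^2) = 19.4165

19.4165


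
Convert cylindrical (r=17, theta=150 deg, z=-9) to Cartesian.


x = 17 * cos(150) = -14.7224
y = 17 * sin(150) = 8.5
z = -9

(-14.7224, 8.5, -9)


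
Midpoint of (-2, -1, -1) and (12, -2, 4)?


Midpoint = ((-2+12)/2, (-1+-2)/2, (-1+4)/2) = (5, -1.5, 1.5)

(5, -1.5, 1.5)


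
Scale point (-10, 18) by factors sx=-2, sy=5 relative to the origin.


Scaling: (x*sx, y*sy) = (-10*-2, 18*5) = (20, 90)

(20, 90)


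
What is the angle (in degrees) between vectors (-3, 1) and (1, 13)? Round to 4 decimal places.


dot = -3*1 + 1*13 = 10
|u| = 3.1623, |v| = 13.0384
cos(angle) = 0.2425
angle = 75.9638 degrees

75.9638 degrees


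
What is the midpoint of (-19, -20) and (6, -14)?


Midpoint = ((-19+6)/2, (-20+-14)/2) = (-6.5, -17)

(-6.5, -17)


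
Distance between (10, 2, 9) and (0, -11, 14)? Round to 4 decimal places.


d = sqrt((0-10)^2 + (-11-2)^2 + (14-9)^2) = 17.1464

17.1464


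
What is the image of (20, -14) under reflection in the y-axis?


Reflection across y-axis: (x, y) -> (-x, y)
(20, -14) -> (-20, -14)

(-20, -14)


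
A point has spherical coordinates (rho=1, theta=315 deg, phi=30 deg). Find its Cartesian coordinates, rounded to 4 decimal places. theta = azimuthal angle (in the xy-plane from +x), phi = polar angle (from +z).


x = 1 * sin(30) * cos(315) = 0.3536
y = 1 * sin(30) * sin(315) = -0.3536
z = 1 * cos(30) = 0.866

(0.3536, -0.3536, 0.866)


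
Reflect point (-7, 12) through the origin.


Reflection through origin: (x, y) -> (-x, -y)
(-7, 12) -> (7, -12)

(7, -12)


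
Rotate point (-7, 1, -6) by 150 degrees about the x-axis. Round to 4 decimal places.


x' = -7
y' = 1*cos(150) - -6*sin(150) = 2.134
z' = 1*sin(150) + -6*cos(150) = 5.6962

(-7, 2.134, 5.6962)


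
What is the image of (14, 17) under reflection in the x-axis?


Reflection across x-axis: (x, y) -> (x, -y)
(14, 17) -> (14, -17)

(14, -17)


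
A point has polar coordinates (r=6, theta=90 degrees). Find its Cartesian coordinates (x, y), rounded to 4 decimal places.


x = 6 * cos(90) = 0
y = 6 * sin(90) = 6

(0, 6)


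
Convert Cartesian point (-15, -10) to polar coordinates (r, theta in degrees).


r = sqrt((-15)^2 + (-10)^2) = 18.0278
theta = atan2(-10, -15) = 213.6901 degrees

r = 18.0278, theta = 213.6901 degrees


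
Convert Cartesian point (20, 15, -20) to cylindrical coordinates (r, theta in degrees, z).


r = sqrt(20^2 + 15^2) = 25
theta = atan2(15, 20) = 36.8699 deg
z = -20

r = 25, theta = 36.8699 deg, z = -20


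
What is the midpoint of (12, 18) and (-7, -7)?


Midpoint = ((12+-7)/2, (18+-7)/2) = (2.5, 5.5)

(2.5, 5.5)


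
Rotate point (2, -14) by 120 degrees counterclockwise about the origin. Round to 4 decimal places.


x' = 2*cos(120) - -14*sin(120) = 11.1244
y' = 2*sin(120) + -14*cos(120) = 8.7321

(11.1244, 8.7321)


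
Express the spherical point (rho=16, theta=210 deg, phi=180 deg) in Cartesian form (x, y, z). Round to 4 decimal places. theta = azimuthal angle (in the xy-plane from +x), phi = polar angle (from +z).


x = 16 * sin(180) * cos(210) = 0
y = 16 * sin(180) * sin(210) = 0
z = 16 * cos(180) = -16

(0, 0, -16)


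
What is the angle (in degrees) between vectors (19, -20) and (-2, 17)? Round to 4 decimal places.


dot = 19*-2 + -20*17 = -378
|u| = 27.5862, |v| = 17.1172
cos(angle) = -0.8005
angle = 143.1786 degrees

143.1786 degrees


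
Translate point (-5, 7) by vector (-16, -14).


Translation: (x+dx, y+dy) = (-5+-16, 7+-14) = (-21, -7)

(-21, -7)


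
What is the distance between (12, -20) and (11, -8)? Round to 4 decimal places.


d = sqrt((11-12)^2 + (-8--20)^2) = 12.0416

12.0416


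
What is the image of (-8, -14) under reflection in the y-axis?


Reflection across y-axis: (x, y) -> (-x, y)
(-8, -14) -> (8, -14)

(8, -14)


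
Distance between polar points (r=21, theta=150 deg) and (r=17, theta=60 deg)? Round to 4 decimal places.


d = sqrt(r1^2 + r2^2 - 2*r1*r2*cos(t2-t1))
d = sqrt(21^2 + 17^2 - 2*21*17*cos(60-150)) = 27.0185

27.0185


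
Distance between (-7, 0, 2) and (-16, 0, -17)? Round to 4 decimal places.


d = sqrt((-16--7)^2 + (0-0)^2 + (-17-2)^2) = 21.0238

21.0238


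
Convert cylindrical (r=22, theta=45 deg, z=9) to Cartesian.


x = 22 * cos(45) = 15.5563
y = 22 * sin(45) = 15.5563
z = 9

(15.5563, 15.5563, 9)


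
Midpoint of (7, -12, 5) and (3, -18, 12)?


Midpoint = ((7+3)/2, (-12+-18)/2, (5+12)/2) = (5, -15, 8.5)

(5, -15, 8.5)


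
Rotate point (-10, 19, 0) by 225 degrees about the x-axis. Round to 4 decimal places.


x' = -10
y' = 19*cos(225) - 0*sin(225) = -13.435
z' = 19*sin(225) + 0*cos(225) = -13.435

(-10, -13.435, -13.435)


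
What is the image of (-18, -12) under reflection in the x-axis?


Reflection across x-axis: (x, y) -> (x, -y)
(-18, -12) -> (-18, 12)

(-18, 12)


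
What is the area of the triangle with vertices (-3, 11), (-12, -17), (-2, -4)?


Area = |x1(y2-y3) + x2(y3-y1) + x3(y1-y2)| / 2
= |-3*(-17--4) + -12*(-4-11) + -2*(11--17)| / 2
= 81.5

81.5


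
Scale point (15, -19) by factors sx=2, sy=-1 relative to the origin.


Scaling: (x*sx, y*sy) = (15*2, -19*-1) = (30, 19)

(30, 19)


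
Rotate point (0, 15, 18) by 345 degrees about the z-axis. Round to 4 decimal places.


x' = 0*cos(345) - 15*sin(345) = 3.8823
y' = 0*sin(345) + 15*cos(345) = 14.4889
z' = 18

(3.8823, 14.4889, 18)


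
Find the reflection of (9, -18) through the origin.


Reflection through origin: (x, y) -> (-x, -y)
(9, -18) -> (-9, 18)

(-9, 18)


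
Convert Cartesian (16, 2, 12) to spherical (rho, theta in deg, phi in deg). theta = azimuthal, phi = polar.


rho = sqrt(16^2 + 2^2 + 12^2) = 20.0998
theta = atan2(2, 16) = 7.125 deg
phi = acos(12/20.0998) = 53.3431 deg

rho = 20.0998, theta = 7.125 deg, phi = 53.3431 deg


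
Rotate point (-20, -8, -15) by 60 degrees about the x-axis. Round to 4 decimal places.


x' = -20
y' = -8*cos(60) - -15*sin(60) = 8.9904
z' = -8*sin(60) + -15*cos(60) = -14.4282

(-20, 8.9904, -14.4282)


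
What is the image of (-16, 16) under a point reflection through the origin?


Reflection through origin: (x, y) -> (-x, -y)
(-16, 16) -> (16, -16)

(16, -16)


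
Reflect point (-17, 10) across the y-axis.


Reflection across y-axis: (x, y) -> (-x, y)
(-17, 10) -> (17, 10)

(17, 10)


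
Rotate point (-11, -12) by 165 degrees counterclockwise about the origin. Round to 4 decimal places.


x' = -11*cos(165) - -12*sin(165) = 13.731
y' = -11*sin(165) + -12*cos(165) = 8.7441

(13.731, 8.7441)
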